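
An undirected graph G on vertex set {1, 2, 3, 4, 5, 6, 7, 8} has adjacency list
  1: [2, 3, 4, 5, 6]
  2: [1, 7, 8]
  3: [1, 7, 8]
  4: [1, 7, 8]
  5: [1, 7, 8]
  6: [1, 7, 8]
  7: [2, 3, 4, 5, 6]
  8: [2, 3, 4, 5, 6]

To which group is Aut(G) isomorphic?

S_3 × S_5

The vertices split by degree into {1, 7, 8} (degree 5) and {2, 3, 4, 5, 6} (degree 3); every edge runs between the two parts, so G is the complete bipartite graph K_{3,5}. The parts have unequal sizes, so no automorphism swaps them; each part is permuted independently, giving S_3 × S_5 of order 3!·5! = 720.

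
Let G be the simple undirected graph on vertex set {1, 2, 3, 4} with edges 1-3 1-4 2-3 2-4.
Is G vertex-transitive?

Yes

G is 2-regular and bipartite on 2^2 = 4 vertices with girth 4; it is the hypercube graph Q_2. The symmetry group of the 2-cube is the hyperoctahedral group B_2 = Z_2 ≀ S_2, of order 2^2·2! = 8. Under this action every vertex can be carried to every other, so G is vertex-transitive.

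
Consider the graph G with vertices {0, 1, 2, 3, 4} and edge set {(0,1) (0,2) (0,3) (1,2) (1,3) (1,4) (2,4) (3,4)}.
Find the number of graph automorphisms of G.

Vertex 1 is the unique vertex of degree 4; the remaining 4 vertices each have degree 3 and induce a cycle, so G is the wheel on 5 vertices with hub 1. Every automorphism fixes the hub and acts on the rim 4-cycle, so Aut(G) ≅ Aut(C_4) = D_4 of order 8.

8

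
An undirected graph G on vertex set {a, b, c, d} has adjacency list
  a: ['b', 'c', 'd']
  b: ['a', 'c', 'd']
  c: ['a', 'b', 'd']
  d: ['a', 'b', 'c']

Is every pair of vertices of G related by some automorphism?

Every vertex has degree 3, so G is the complete graph K_4. Every bijection on the vertex set is an automorphism of K_4; hence Aut(K_4) ≅ S_4, order 24. This group acts transitively on the 4 vertices.

Yes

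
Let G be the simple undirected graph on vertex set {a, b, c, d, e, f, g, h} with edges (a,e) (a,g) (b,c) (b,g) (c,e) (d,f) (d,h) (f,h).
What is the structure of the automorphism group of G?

G has two connected components, {a, b, c, e, g} and {d, f, h}; each is 2-regular, so G = C_5 ⊔ C_3. The components are non-isomorphic (different sizes), so Aut(G) = Aut(C_5) × Aut(C_3) = D_5 × D_3 of order 10·6 = 60.

D_5 × D_3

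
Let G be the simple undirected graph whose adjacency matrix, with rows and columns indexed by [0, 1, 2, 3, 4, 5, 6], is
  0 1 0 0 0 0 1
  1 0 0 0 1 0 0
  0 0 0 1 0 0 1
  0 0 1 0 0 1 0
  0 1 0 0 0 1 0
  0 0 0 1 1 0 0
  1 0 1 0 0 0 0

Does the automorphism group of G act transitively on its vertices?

Every vertex has degree 2 and the graph is connected, so G is the 7-cycle C_7. C_7 has 7 rotations and 7 reflections, so Aut(C_7) ≅ D_7 of order 14. This group acts transitively on the 7 vertices.

Yes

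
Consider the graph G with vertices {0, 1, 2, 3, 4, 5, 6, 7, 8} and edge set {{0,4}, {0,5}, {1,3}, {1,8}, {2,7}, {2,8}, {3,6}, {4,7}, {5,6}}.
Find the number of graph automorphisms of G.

G is 2-regular and connected on 9 vertices, i.e. the cycle C_9. The automorphisms of the 9-cycle are exactly the symmetries of a regular 9-gon: the dihedral group D_9, |D_9| = 18.

18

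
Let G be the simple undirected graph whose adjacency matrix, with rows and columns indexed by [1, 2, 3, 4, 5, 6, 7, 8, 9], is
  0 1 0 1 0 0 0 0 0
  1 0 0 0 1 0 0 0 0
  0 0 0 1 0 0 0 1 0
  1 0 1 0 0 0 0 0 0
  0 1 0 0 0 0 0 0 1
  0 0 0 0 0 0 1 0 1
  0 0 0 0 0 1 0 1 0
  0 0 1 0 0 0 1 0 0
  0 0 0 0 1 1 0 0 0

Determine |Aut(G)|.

Every vertex has degree 2 and the graph is connected, so G is the 9-cycle C_9. The automorphisms of the 9-cycle are exactly the symmetries of a regular 9-gon: the dihedral group D_9, |D_9| = 18.

18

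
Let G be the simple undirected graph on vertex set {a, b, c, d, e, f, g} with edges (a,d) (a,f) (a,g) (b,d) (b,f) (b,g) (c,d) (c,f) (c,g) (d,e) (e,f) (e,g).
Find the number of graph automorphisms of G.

The vertices split by degree into {d, f, g} (degree 4) and {a, b, c, e} (degree 3); every edge runs between the two parts, so G is the complete bipartite graph K_{3,4}. Automorphisms preserve the bipartition setwise (since the parts differ in size) and act as S_3 × S_4 within it; |Aut| = 144.

144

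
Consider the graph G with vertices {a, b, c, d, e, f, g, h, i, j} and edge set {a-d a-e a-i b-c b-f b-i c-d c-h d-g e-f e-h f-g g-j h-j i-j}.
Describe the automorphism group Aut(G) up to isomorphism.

G is 3-regular on 10 vertices with no triangles and no 4-cycles (girth 5): this is the Petersen graph. It is a classical fact that the Petersen graph has automorphism group S_5 (order 120), arising from its description as the Kneser graph K(5,2).

S_5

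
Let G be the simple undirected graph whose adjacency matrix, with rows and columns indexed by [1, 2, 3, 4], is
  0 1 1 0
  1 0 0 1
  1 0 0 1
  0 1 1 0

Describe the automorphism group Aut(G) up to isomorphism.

G is 2-regular and connected on 4 vertices, i.e. the cycle C_4. The automorphisms of the 4-cycle are exactly the symmetries of a regular 4-gon: the dihedral group D_4, |D_4| = 8.

D_4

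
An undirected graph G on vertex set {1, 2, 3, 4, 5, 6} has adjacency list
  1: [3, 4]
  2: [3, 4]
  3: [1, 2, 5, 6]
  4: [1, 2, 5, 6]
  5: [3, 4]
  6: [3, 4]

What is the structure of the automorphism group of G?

The vertices split by degree into {3, 4} (degree 4) and {1, 2, 5, 6} (degree 2); every edge runs between the two parts, so G is the complete bipartite graph K_{2,4}. The parts have unequal sizes, so no automorphism swaps them; each part is permuted independently, giving S_2 × S_4 of order 2!·4! = 48.

S_2 × S_4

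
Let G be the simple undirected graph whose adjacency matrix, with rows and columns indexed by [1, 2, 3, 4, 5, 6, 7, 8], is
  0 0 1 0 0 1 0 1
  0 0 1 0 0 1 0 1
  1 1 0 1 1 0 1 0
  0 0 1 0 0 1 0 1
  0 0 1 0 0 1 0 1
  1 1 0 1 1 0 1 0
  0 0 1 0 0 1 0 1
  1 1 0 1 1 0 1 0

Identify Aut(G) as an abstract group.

The vertices split by degree into {3, 6, 8} (degree 5) and {1, 2, 4, 5, 7} (degree 3); every edge runs between the two parts, so G is the complete bipartite graph K_{3,5}. The parts have unequal sizes, so no automorphism swaps them; each part is permuted independently, giving S_3 × S_5 of order 3!·5! = 720.

S_3 × S_5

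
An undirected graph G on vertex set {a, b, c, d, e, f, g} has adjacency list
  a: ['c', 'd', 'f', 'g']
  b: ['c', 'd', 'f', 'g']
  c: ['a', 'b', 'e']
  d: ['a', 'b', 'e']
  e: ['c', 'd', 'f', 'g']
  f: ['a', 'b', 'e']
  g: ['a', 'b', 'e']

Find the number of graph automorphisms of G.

The vertices split by degree into {a, b, e} (degree 4) and {c, d, f, g} (degree 3); every edge runs between the two parts, so G is the complete bipartite graph K_{3,4}. Automorphisms preserve the bipartition setwise (since the parts differ in size) and act as S_4 × S_3 within it; |Aut| = 144.

144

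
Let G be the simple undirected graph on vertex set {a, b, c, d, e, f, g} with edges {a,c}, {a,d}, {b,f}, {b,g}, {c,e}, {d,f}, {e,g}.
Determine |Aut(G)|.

G is 2-regular and connected on 7 vertices, i.e. the cycle C_7. C_7 has 7 rotations and 7 reflections, so Aut(C_7) ≅ D_7 of order 14.

14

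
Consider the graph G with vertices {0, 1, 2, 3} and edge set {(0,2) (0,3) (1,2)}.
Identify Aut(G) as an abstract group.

The degree sequence is [2, 1, 2, 1]; the two degree-1 vertices 1 and 3 are the ends of a path, so G = P_4. The only nontrivial automorphism of a path is the end-to-end reflection, so Aut(G) ≅ Z_2.

Z_2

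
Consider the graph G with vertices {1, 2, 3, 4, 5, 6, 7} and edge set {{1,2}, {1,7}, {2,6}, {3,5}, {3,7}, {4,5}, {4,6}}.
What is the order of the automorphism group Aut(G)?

14

Every vertex has degree 2 and the graph is connected, so G is the 7-cycle C_7. The automorphisms of the 7-cycle are exactly the symmetries of a regular 7-gon: the dihedral group D_7, |D_7| = 14.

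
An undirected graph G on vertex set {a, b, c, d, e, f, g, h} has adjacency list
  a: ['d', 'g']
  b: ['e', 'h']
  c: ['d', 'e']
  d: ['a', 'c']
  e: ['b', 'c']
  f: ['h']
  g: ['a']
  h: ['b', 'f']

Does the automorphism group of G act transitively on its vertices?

Automorphisms preserve degree, but G has vertices of degree 1 and vertices of degree 2; no automorphism maps one to the other, so G is not vertex-transitive.

No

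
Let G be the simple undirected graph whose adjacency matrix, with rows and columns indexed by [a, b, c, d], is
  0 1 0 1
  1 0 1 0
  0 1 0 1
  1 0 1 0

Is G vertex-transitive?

Yes

G is 2-regular and bipartite on 2^2 = 4 vertices with girth 4; it is the hypercube graph Q_2. Aut(Q_2) consists of the signed permutations of the 2 coordinate axes: 2! permutations times 2^2 sign flips, so |Aut| = 2^2·2! = 8. This group acts transitively on the 4 vertices.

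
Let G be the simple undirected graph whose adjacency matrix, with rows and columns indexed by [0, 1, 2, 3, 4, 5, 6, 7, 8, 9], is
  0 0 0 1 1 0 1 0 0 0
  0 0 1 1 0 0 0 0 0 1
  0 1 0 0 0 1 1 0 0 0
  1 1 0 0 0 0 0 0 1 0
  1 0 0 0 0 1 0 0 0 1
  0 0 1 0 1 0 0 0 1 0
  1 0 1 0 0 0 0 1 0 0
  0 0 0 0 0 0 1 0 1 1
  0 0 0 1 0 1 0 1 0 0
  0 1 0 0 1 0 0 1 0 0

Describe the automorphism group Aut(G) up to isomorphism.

the symmetric group S_5

G is 3-regular on 10 vertices with no triangles and no 4-cycles (girth 5): this is the Petersen graph. It is a classical fact that the Petersen graph has automorphism group S_5 (order 120), arising from its description as the Kneser graph K(5,2).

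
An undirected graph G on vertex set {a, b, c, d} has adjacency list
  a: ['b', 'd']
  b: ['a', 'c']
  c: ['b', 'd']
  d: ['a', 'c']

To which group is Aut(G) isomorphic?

(S_2 × S_2) ⋊ Z_2

G is 2-regular and bipartite with parts {b, d} and {a, c} (each part is independent and every cross-pair is an edge), so G = K_{2,2}. Aut(K_{2,2}) is the wreath product S_2 ≀ Z_2: permute within each part, then optionally swap the parts; |Aut| = 2·(2!)² = 8.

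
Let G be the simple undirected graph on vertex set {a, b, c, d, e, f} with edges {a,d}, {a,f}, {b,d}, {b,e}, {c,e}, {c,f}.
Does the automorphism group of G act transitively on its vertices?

Every vertex has degree 2 and the graph is connected, so G is the 6-cycle C_6. The automorphisms of the 6-cycle are exactly the symmetries of a regular 6-gon: the dihedral group D_6, |D_6| = 12. Under this action every vertex can be carried to every other, so G is vertex-transitive.

Yes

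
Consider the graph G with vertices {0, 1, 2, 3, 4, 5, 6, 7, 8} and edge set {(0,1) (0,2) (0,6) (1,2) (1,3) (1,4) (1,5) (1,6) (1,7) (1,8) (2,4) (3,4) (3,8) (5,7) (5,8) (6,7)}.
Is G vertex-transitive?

Vertex 1 is the only vertex of degree 8, so every automorphism fixes it; G is not vertex-transitive.

No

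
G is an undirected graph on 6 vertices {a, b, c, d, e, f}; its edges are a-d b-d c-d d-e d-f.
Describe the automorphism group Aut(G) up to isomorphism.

Vertex d has degree 5 and every other vertex has degree 1, so G is the star K_{1,5} with centre d. The 5 leaves are pairwise interchangeable while the centre is fixed, giving Aut(G) = S_5.

S_5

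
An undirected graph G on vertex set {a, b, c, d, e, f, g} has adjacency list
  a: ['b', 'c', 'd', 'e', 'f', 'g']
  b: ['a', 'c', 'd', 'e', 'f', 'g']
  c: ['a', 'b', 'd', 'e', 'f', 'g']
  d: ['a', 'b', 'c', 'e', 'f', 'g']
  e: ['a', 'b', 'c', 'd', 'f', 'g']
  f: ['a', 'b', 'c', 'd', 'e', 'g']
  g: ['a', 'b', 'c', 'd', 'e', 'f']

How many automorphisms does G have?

Every vertex has degree 6, so G is the complete graph K_7. Every bijection on the vertex set is an automorphism of K_7; hence Aut(K_7) ≅ S_7, order 5040.

5040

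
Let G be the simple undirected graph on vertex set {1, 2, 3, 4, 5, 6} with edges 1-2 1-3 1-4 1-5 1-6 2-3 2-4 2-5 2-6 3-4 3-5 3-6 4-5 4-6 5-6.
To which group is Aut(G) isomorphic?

S_6

Every vertex has degree 5, so G is the complete graph K_6. Any permutation of the 6 vertices preserves K_6, so Aut(K_6) = S_6 of order 6! = 720.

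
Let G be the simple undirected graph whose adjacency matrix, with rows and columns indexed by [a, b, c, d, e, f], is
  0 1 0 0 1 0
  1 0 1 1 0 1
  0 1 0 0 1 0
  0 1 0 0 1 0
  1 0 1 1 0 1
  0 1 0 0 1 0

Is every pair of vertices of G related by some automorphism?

Automorphisms preserve degree, but G has vertices of degree 2 and vertices of degree 4; no automorphism maps one to the other, so G is not vertex-transitive.

No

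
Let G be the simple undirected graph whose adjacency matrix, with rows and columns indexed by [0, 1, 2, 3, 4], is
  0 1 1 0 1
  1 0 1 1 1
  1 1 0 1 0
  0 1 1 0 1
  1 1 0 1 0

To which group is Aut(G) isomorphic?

the dihedral group of order 8

Vertex 1 is the unique vertex of degree 4; the remaining 4 vertices each have degree 3 and induce a cycle, so G is the wheel on 5 vertices with hub 1. Every automorphism fixes the hub and acts on the rim 4-cycle, so Aut(G) ≅ Aut(C_4) = D_4 of order 8.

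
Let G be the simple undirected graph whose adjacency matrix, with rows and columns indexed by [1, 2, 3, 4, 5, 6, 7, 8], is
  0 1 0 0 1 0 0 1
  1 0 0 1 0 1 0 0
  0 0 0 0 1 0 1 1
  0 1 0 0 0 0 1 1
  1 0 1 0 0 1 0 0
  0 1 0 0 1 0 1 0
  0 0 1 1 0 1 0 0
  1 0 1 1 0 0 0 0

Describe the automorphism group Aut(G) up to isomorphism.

G is 3-regular and bipartite on 2^3 = 8 vertices with girth 4; it is the hypercube graph Q_3. Aut(Q_3) consists of the signed permutations of the 3 coordinate axes: 3! permutations times 2^3 sign flips, so |Aut| = 2^3·3! = 48.

Z_2^3 ⋊ S_3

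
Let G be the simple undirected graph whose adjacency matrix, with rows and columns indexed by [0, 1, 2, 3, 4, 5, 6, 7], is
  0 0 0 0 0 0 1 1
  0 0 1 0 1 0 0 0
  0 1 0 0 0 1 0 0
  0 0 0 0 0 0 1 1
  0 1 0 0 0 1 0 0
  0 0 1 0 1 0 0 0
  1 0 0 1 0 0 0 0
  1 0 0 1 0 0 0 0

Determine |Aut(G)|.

G has two connected components, {0, 3, 6, 7} and {1, 2, 4, 5}; each is 2-regular, so G = C_4 ⊔ C_4. With two isomorphic components, Aut(G) = Aut(C_4) ≀ S_2 = (D_4 × D_4) ⋊ Z_2: permute each cycle by D_4, then optionally swap the two cycles. Order 2·(2·4)² = 128.

128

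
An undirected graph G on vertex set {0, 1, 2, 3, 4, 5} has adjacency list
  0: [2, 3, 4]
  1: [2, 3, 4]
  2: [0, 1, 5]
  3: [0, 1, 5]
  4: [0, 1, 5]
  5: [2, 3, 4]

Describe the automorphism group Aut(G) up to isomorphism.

G is 3-regular and bipartite with parts {0, 1, 5} and {2, 3, 4} (each part is independent and every cross-pair is an edge), so G = K_{3,3}. Each part can be permuted independently (S_3 × S_3) and the two equal-size parts can also be swapped, giving (S_3 × S_3) ⋊ Z_2 of order 2·(3!)² = 72.

(S_3 × S_3) ⋊ Z_2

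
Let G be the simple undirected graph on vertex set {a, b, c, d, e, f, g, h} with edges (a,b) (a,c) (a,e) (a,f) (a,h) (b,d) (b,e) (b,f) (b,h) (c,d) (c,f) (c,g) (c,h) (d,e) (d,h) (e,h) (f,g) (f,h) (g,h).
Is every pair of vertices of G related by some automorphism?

Vertex g is the only vertex of degree 3, so every automorphism fixes it; G is not vertex-transitive.

No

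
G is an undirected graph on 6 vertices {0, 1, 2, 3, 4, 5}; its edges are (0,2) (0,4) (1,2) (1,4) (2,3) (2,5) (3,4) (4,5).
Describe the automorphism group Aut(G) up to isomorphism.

S_4 × S_2

The vertices split by degree into {2, 4} (degree 4) and {0, 1, 3, 5} (degree 2); every edge runs between the two parts, so G is the complete bipartite graph K_{2,4}. Automorphisms preserve the bipartition setwise (since the parts differ in size) and act as S_4 × S_2 within it; |Aut| = 48.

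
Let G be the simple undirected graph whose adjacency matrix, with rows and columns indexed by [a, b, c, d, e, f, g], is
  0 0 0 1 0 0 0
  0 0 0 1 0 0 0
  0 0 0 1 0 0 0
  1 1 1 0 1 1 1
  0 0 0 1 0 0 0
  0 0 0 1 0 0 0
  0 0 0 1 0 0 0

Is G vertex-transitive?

No

Vertex d is the only vertex of degree 6, so every automorphism fixes it; G is not vertex-transitive.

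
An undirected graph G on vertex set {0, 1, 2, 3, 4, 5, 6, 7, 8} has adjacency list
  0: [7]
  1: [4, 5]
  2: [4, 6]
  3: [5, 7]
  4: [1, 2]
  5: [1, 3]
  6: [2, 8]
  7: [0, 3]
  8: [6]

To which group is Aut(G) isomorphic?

The degree sequence is [1, 2, 2, 2, 2, 2, 2, 2, 1]; the two degree-1 vertices 0 and 8 are the ends of a path, so G = P_9. A path has exactly one nontrivial symmetry — reversal — giving Aut(G) of order 2.

the cyclic group of order 2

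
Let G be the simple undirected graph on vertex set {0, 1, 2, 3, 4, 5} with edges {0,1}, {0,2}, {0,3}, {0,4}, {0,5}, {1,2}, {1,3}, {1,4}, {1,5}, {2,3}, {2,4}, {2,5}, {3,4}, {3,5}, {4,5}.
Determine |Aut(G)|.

720

All 6 vertices are pairwise adjacent: G = K_6. Any permutation of the 6 vertices preserves K_6, so Aut(K_6) = S_6 of order 6! = 720.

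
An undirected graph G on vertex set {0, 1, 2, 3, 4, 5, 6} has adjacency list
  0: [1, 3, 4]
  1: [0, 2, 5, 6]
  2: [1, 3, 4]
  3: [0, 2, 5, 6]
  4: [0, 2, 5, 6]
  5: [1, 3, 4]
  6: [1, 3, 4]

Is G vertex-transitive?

No

Automorphisms preserve degree, but G has vertices of degree 3 and vertices of degree 4; no automorphism maps one to the other, so G is not vertex-transitive.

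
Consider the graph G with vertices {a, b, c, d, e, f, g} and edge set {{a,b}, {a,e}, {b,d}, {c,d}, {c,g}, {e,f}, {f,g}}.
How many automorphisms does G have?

G is 2-regular and connected on 7 vertices, i.e. the cycle C_7. The automorphisms of the 7-cycle are exactly the symmetries of a regular 7-gon: the dihedral group D_7, |D_7| = 14.

14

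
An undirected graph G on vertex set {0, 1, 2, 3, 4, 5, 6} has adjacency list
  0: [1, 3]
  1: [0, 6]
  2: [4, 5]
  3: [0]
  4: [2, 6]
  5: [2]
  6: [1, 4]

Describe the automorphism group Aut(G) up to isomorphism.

The degree sequence is [2, 2, 2, 1, 2, 1, 2]; the two degree-1 vertices 3 and 5 are the ends of a path, so G = P_7. The only nontrivial automorphism of a path is the end-to-end reflection, so Aut(G) ≅ Z_2.

the cyclic group of order 2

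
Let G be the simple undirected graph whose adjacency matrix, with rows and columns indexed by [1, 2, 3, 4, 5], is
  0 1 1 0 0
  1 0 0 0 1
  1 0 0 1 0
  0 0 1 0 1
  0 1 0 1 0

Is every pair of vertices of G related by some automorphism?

G is 2-regular and connected on 5 vertices, i.e. the cycle C_5. The automorphisms of the 5-cycle are exactly the symmetries of a regular 5-gon: the dihedral group D_5, |D_5| = 10. This group acts transitively on the 5 vertices.

Yes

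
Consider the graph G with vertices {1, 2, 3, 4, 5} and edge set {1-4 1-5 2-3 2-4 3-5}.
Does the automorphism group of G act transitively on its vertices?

Every vertex has degree 2 and the graph is connected, so G is the 5-cycle C_5. The automorphisms of the 5-cycle are exactly the symmetries of a regular 5-gon: the dihedral group D_5, |D_5| = 10. Under this action every vertex can be carried to every other, so G is vertex-transitive.

Yes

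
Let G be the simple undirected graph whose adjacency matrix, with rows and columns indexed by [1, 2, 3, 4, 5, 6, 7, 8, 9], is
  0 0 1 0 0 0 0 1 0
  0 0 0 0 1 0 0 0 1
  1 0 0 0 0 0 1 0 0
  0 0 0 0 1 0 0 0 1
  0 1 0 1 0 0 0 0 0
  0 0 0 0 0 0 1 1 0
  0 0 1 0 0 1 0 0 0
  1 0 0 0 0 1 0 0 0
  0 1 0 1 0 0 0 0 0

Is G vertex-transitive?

G has two connected components, {1, 3, 6, 7, 8} and {2, 4, 5, 9}; each is 2-regular, so G = C_5 ⊔ C_4. The orbit of 1 under Aut(G) is {1, 3, 6, 7, 8}, which does not contain 2, so G is not vertex-transitive.

No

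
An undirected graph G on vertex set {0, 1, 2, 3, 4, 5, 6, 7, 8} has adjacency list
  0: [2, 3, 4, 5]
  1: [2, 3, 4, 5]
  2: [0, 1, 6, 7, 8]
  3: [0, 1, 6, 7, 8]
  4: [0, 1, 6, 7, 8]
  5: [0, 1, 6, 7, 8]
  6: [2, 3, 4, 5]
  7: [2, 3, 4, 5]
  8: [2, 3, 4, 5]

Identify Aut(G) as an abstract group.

The vertices split by degree into {2, 3, 4, 5} (degree 5) and {0, 1, 6, 7, 8} (degree 4); every edge runs between the two parts, so G is the complete bipartite graph K_{4,5}. The parts have unequal sizes, so no automorphism swaps them; each part is permuted independently, giving S_5 × S_4 of order 5!·4! = 2880.

S_5 × S_4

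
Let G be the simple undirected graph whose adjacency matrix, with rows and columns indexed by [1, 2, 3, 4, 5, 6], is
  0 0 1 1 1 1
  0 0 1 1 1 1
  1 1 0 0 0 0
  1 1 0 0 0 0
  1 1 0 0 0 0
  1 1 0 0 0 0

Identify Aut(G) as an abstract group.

S_2 × S_4

The vertices split by degree into {1, 2} (degree 4) and {3, 4, 5, 6} (degree 2); every edge runs between the two parts, so G is the complete bipartite graph K_{2,4}. The parts have unequal sizes, so no automorphism swaps them; each part is permuted independently, giving S_2 × S_4 of order 2!·4! = 48.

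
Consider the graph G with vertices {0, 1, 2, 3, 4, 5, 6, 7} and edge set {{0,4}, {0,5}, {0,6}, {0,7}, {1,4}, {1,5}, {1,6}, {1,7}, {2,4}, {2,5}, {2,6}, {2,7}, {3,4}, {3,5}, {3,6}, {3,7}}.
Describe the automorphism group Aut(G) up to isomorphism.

(S_4 × S_4) ⋊ Z_2

G is 4-regular and bipartite with parts {0, 1, 2, 3} and {4, 5, 6, 7} (each part is independent and every cross-pair is an edge), so G = K_{4,4}. Each part can be permuted independently (S_4 × S_4) and the two equal-size parts can also be swapped, giving (S_4 × S_4) ⋊ Z_2 of order 2·(4!)² = 1152.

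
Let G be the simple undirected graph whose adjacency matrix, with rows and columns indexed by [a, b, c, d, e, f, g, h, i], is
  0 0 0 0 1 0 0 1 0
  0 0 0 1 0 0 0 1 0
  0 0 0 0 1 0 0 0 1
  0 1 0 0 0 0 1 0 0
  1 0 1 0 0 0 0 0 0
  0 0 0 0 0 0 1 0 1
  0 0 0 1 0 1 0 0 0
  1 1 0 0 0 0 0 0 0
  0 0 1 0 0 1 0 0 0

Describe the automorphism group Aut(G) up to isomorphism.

Every vertex has degree 2 and the graph is connected, so G is the 9-cycle C_9. C_9 has 9 rotations and 9 reflections, so Aut(C_9) ≅ D_9 of order 18.

D_9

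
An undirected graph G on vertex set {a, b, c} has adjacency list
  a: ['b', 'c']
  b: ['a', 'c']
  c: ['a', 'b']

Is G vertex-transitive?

Yes

Every vertex has degree 2, so G is the complete graph K_3. Every bijection on the vertex set is an automorphism of K_3; hence Aut(K_3) ≅ S_3, order 6. Under this action every vertex can be carried to every other, so G is vertex-transitive.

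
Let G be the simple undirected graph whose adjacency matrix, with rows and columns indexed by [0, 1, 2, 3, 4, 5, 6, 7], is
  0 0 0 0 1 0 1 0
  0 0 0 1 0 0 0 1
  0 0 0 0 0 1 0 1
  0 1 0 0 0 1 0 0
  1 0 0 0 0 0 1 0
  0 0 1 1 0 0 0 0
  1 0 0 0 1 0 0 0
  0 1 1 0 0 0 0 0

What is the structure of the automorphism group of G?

D_3 × D_5

G has two connected components, {1, 2, 3, 5, 7} and {0, 4, 6}; each is 2-regular, so G = C_5 ⊔ C_3. No automorphism exchanges components of different sizes, hence Aut(G) is the direct product D_3 × D_5, order 60.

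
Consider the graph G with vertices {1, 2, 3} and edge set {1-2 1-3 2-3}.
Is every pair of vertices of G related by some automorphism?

All 3 vertices are pairwise adjacent: G = K_3. Every bijection on the vertex set is an automorphism of K_3; hence Aut(K_3) ≅ S_3, order 6. This group acts transitively on the 3 vertices.

Yes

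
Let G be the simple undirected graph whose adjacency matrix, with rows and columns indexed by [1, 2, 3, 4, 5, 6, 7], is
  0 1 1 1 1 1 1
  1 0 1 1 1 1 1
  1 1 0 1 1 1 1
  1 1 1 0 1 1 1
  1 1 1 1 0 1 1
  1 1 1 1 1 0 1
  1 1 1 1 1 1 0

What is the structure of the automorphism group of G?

S_7

Every vertex has degree 6, so G is the complete graph K_7. Any permutation of the 7 vertices preserves K_7, so Aut(K_7) = S_7 of order 7! = 5040.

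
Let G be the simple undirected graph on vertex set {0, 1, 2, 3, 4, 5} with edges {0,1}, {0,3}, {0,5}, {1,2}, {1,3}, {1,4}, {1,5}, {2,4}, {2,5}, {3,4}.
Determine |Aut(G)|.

Vertex 1 is the unique vertex of degree 5; the remaining 5 vertices each have degree 3 and induce a cycle, so G is the wheel on 6 vertices with hub 1. Every automorphism fixes the hub and acts on the rim 5-cycle, so Aut(G) ≅ Aut(C_5) = D_5 of order 10.

10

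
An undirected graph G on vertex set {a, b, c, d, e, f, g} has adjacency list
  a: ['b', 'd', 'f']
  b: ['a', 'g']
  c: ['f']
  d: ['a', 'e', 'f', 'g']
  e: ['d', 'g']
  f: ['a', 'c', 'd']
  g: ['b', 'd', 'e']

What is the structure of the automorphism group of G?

1

Degrees alone do not determine every vertex (e.g. a and f both have degree 3), but their neighbour-degree multisets differ: N(a) has degrees [2, 3, 4] while N(f) has degrees [1, 3, 4]. Repeating this refinement separates all vertices, so the only automorphism is the identity.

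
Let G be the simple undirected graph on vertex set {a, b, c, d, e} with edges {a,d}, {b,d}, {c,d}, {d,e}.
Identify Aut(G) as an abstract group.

Vertex d has degree 4 and every other vertex has degree 1, so G is the star K_{1,4} with centre d. Any automorphism fixes the centre and permutes the 4 leaves freely, so Aut(G) ≅ S_4 of order 4! = 24.

S_4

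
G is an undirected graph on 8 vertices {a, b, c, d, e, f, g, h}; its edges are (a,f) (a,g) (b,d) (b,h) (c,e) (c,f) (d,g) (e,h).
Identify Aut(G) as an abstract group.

Every vertex has degree 2 and the graph is connected, so G is the 8-cycle C_8. The automorphisms of the 8-cycle are exactly the symmetries of a regular 8-gon: the dihedral group D_8, |D_8| = 16.

D_8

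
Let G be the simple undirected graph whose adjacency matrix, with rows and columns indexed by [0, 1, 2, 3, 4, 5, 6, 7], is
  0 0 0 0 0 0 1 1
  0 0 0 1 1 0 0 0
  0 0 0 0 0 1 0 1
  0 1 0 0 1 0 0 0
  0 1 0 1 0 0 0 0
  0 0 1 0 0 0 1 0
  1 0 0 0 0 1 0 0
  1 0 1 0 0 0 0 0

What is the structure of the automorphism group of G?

G has two connected components, {0, 2, 5, 6, 7} and {1, 3, 4}; each is 2-regular, so G = C_5 ⊔ C_3. The components are non-isomorphic (different sizes), so Aut(G) = Aut(C_3) × Aut(C_5) = D_3 × D_5 of order 6·10 = 60.

D_3 × D_5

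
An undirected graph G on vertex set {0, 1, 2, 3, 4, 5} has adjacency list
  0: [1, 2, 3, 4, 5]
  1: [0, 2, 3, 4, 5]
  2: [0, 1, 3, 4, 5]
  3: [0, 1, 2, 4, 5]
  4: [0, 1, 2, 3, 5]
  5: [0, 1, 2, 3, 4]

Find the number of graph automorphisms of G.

720

Every vertex has degree 5, so G is the complete graph K_6. Every bijection on the vertex set is an automorphism of K_6; hence Aut(K_6) ≅ S_6, order 720.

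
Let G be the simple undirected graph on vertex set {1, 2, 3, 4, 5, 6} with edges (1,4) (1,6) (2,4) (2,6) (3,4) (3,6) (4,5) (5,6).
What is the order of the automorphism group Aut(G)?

The vertices split by degree into {4, 6} (degree 4) and {1, 2, 3, 5} (degree 2); every edge runs between the two parts, so G is the complete bipartite graph K_{2,4}. Automorphisms preserve the bipartition setwise (since the parts differ in size) and act as S_2 × S_4 within it; |Aut| = 48.

48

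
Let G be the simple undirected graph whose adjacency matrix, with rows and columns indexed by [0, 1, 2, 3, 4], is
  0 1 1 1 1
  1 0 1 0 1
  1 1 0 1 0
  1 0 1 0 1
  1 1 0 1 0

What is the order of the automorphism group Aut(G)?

8

Vertex 0 is the unique vertex of degree 4; the remaining 4 vertices each have degree 3 and induce a cycle, so G is the wheel on 5 vertices with hub 0. Every automorphism fixes the hub and acts on the rim 4-cycle, so Aut(G) ≅ Aut(C_4) = D_4 of order 8.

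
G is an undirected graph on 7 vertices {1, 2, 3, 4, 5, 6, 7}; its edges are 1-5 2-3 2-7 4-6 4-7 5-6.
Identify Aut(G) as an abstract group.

The degree sequence is [1, 2, 1, 2, 2, 2, 2]; the two degree-1 vertices 1 and 3 are the ends of a path, so G = P_7. The only nontrivial automorphism of a path is the end-to-end reflection, so Aut(G) ≅ Z_2.

Z_2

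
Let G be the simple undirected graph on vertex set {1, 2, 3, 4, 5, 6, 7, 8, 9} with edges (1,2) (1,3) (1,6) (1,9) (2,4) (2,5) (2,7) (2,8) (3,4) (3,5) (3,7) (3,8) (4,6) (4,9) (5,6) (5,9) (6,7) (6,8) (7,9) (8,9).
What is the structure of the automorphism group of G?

The vertices split by degree into {2, 3, 6, 9} (degree 5) and {1, 4, 5, 7, 8} (degree 4); every edge runs between the two parts, so G is the complete bipartite graph K_{4,5}. The parts have unequal sizes, so no automorphism swaps them; each part is permuted independently, giving S_4 × S_5 of order 4!·5! = 2880.

S_4 × S_5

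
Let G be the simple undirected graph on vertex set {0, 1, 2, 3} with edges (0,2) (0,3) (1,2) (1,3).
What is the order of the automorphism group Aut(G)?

8

G is 2-regular and bipartite on 2^2 = 4 vertices with girth 4; it is the hypercube graph Q_2. Aut(Q_2) consists of the signed permutations of the 2 coordinate axes: 2! permutations times 2^2 sign flips, so |Aut| = 2^2·2! = 8.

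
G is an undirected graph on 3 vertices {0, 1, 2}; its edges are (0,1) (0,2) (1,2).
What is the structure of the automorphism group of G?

the symmetric group on 3 letters

All 3 vertices are pairwise adjacent: G = K_3. Any permutation of the 3 vertices preserves K_3, so Aut(K_3) = S_3 of order 3! = 6.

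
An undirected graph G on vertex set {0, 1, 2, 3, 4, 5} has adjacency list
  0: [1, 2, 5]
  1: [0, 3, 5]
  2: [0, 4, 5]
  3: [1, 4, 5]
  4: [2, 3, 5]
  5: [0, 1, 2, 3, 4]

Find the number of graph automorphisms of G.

10

Vertex 5 is the unique vertex of degree 5; the remaining 5 vertices each have degree 3 and induce a cycle, so G is the wheel on 6 vertices with hub 5. With the hub fixed, the remaining symmetry is that of the rim cycle C_5, giving the dihedral group D_5.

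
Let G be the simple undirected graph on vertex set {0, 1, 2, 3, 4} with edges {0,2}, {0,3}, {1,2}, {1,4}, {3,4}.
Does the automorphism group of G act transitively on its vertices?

Every vertex has degree 2 and the graph is connected, so G is the 5-cycle C_5. The automorphisms of the 5-cycle are exactly the symmetries of a regular 5-gon: the dihedral group D_5, |D_5| = 10. Under this action every vertex can be carried to every other, so G is vertex-transitive.

Yes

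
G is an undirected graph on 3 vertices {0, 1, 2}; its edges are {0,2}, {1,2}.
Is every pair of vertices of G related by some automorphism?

No

Vertex 2 is the only vertex of degree 2, so every automorphism fixes it; G is not vertex-transitive.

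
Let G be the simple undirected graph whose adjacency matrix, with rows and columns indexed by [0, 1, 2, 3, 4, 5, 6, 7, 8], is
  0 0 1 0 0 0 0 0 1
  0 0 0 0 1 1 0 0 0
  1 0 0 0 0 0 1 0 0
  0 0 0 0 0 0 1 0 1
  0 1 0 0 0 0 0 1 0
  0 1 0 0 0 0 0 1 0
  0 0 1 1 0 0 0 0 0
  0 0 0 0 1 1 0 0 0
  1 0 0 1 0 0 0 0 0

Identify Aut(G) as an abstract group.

G has two connected components, {0, 2, 3, 6, 8} and {1, 4, 5, 7}; each is 2-regular, so G = C_5 ⊔ C_4. The components are non-isomorphic (different sizes), so Aut(G) = Aut(C_4) × Aut(C_5) = D_4 × D_5 of order 8·10 = 80.

D_4 × D_5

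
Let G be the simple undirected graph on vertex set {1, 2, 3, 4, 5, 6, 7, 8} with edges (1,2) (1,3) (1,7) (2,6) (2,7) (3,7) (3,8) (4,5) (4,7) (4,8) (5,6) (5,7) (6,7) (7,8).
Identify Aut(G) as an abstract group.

the dihedral group of order 14

Vertex 7 is the unique vertex of degree 7; the remaining 7 vertices each have degree 3 and induce a cycle, so G is the wheel on 8 vertices with hub 7. Every automorphism fixes the hub and acts on the rim 7-cycle, so Aut(G) ≅ Aut(C_7) = D_7 of order 14.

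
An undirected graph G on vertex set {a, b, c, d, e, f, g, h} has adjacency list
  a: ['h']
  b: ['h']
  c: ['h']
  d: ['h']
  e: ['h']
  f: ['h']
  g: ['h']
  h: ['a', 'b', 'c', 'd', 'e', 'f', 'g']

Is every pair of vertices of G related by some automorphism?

No

Vertex h is the only vertex of degree 7, so every automorphism fixes it; G is not vertex-transitive.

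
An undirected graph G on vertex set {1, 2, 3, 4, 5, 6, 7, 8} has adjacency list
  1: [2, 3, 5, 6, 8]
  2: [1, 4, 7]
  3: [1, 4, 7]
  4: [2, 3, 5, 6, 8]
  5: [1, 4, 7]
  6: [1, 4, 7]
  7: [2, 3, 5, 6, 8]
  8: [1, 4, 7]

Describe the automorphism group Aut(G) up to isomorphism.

The vertices split by degree into {1, 4, 7} (degree 5) and {2, 3, 5, 6, 8} (degree 3); every edge runs between the two parts, so G is the complete bipartite graph K_{3,5}. Automorphisms preserve the bipartition setwise (since the parts differ in size) and act as S_5 × S_3 within it; |Aut| = 720.

S_5 × S_3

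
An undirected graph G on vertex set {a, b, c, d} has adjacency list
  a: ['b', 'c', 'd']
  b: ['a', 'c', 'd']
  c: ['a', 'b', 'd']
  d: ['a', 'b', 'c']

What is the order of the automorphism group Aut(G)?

Every vertex has degree 3, so G is the complete graph K_4. Every bijection on the vertex set is an automorphism of K_4; hence Aut(K_4) ≅ S_4, order 24.

24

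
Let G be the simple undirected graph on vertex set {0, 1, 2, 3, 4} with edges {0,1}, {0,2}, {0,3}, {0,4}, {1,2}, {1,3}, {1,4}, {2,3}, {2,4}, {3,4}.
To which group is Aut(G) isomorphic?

Every vertex has degree 4, so G is the complete graph K_5. Any permutation of the 5 vertices preserves K_5, so Aut(K_5) = S_5 of order 5! = 120.

the symmetric group on 5 letters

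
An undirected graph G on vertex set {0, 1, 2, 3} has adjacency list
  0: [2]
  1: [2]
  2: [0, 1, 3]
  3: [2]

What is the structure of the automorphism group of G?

the symmetric group on 3 letters

Vertex 2 has degree 3 and every other vertex has degree 1, so G is the star K_{1,3} with centre 2. Any automorphism fixes the centre and permutes the 3 leaves freely, so Aut(G) ≅ S_3 of order 3! = 6.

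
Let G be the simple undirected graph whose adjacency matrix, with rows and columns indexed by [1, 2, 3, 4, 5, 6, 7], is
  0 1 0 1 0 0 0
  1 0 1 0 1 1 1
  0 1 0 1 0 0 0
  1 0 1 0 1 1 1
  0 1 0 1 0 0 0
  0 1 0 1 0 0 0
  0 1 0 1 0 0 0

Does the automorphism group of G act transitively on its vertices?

No

Automorphisms preserve degree, but G has vertices of degree 2 and vertices of degree 5; no automorphism maps one to the other, so G is not vertex-transitive.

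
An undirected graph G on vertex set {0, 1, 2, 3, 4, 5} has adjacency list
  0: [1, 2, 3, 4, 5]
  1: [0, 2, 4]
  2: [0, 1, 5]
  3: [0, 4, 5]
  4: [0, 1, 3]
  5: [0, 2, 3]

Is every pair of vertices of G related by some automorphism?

No

Vertex 0 is the only vertex of degree 5, so every automorphism fixes it; G is not vertex-transitive.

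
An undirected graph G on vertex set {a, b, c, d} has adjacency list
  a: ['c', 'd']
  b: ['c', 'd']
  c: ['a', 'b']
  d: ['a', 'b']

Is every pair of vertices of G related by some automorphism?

G is 2-regular and bipartite on 2^2 = 4 vertices with girth 4; it is the hypercube graph Q_2. The symmetry group of the 2-cube is the hyperoctahedral group B_2 = Z_2 ≀ S_2, of order 2^2·2! = 8. Under this action every vertex can be carried to every other, so G is vertex-transitive.

Yes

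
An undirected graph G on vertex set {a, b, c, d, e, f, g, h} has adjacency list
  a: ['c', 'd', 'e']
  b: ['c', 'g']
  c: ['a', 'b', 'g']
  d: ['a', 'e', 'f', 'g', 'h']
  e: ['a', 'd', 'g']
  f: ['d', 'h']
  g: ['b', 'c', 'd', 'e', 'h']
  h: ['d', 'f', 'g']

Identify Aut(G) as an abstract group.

{e}

The degree sequence is [3, 2, 3, 5, 3, 2, 5, 3]. Checking the degree-preserving permutations of the vertex set shows that none except the identity preserves every edge, so Aut(G) is trivial.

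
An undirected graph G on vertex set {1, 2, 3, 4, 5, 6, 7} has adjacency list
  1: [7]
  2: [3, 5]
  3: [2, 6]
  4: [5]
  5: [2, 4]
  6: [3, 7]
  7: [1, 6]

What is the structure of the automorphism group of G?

Z_2

The degree sequence is [1, 2, 2, 1, 2, 2, 2]; the two degree-1 vertices 1 and 4 are the ends of a path, so G = P_7. A path has exactly one nontrivial symmetry — reversal — giving Aut(G) of order 2.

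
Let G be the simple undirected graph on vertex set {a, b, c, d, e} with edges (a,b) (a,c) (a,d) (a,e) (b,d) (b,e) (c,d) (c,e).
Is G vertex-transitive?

No

Vertex a is the only vertex of degree 4, so every automorphism fixes it; G is not vertex-transitive.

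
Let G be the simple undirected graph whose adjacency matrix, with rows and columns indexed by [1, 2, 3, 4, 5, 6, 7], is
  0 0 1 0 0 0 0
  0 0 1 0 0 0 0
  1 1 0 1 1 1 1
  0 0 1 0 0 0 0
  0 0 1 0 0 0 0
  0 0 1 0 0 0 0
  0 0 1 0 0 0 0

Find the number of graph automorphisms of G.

Vertex 3 has degree 6 and every other vertex has degree 1, so G is the star K_{1,6} with centre 3. The 6 leaves are pairwise interchangeable while the centre is fixed, giving Aut(G) = S_6.

720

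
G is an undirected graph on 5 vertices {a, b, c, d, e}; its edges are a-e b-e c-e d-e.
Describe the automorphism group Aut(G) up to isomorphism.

the symmetric group on 4 letters

Vertex e has degree 4 and every other vertex has degree 1, so G is the star K_{1,4} with centre e. The 4 leaves are pairwise interchangeable while the centre is fixed, giving Aut(G) = S_4.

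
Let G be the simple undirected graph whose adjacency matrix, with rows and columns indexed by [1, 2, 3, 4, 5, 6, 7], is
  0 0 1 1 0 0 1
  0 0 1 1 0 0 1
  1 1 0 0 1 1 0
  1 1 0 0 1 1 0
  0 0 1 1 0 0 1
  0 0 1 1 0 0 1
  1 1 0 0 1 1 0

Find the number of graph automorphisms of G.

The vertices split by degree into {3, 4, 7} (degree 4) and {1, 2, 5, 6} (degree 3); every edge runs between the two parts, so G is the complete bipartite graph K_{3,4}. Automorphisms preserve the bipartition setwise (since the parts differ in size) and act as S_4 × S_3 within it; |Aut| = 144.

144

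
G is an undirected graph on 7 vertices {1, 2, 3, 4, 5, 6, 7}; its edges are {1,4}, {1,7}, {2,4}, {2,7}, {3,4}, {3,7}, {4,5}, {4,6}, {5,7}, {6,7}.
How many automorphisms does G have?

The vertices split by degree into {4, 7} (degree 5) and {1, 2, 3, 5, 6} (degree 2); every edge runs between the two parts, so G is the complete bipartite graph K_{2,5}. Automorphisms preserve the bipartition setwise (since the parts differ in size) and act as S_5 × S_2 within it; |Aut| = 240.

240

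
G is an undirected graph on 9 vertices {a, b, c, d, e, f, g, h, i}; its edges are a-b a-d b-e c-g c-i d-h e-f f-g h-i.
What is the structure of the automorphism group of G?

D_9

G is 2-regular and connected on 9 vertices, i.e. the cycle C_9. The automorphisms of the 9-cycle are exactly the symmetries of a regular 9-gon: the dihedral group D_9, |D_9| = 18.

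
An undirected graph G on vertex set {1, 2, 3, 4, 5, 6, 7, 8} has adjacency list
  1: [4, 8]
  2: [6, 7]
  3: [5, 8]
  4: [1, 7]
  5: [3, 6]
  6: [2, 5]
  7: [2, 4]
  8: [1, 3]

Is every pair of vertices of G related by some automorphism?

Every vertex has degree 2 and the graph is connected, so G is the 8-cycle C_8. The automorphisms of the 8-cycle are exactly the symmetries of a regular 8-gon: the dihedral group D_8, |D_8| = 16. This group acts transitively on the 8 vertices.

Yes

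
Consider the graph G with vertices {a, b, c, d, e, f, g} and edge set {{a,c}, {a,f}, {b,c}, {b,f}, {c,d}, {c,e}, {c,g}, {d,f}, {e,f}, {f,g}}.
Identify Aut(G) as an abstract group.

The vertices split by degree into {c, f} (degree 5) and {a, b, d, e, g} (degree 2); every edge runs between the two parts, so G is the complete bipartite graph K_{2,5}. The parts have unequal sizes, so no automorphism swaps them; each part is permuted independently, giving S_2 × S_5 of order 2!·5! = 240.

S_2 × S_5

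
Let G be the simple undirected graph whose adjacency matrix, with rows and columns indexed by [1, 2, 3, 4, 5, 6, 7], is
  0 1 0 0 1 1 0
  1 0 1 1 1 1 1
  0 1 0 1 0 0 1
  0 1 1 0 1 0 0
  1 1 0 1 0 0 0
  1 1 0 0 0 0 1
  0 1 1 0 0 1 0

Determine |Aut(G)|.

12

Vertex 2 is the unique vertex of degree 6; the remaining 6 vertices each have degree 3 and induce a cycle, so G is the wheel on 7 vertices with hub 2. With the hub fixed, the remaining symmetry is that of the rim cycle C_6, giving the dihedral group D_6.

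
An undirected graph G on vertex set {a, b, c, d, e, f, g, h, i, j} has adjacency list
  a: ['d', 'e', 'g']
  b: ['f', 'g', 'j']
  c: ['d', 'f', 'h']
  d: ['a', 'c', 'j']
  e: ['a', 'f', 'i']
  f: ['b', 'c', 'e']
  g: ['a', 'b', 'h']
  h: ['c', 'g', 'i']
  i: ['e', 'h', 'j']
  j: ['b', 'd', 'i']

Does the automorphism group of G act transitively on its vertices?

Yes

G is 3-regular on 10 vertices with no triangles and no 4-cycles (girth 5): this is the Petersen graph. It is a classical fact that the Petersen graph has automorphism group S_5 (order 120), arising from its description as the Kneser graph K(5,2). Under this action every vertex can be carried to every other, so G is vertex-transitive.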